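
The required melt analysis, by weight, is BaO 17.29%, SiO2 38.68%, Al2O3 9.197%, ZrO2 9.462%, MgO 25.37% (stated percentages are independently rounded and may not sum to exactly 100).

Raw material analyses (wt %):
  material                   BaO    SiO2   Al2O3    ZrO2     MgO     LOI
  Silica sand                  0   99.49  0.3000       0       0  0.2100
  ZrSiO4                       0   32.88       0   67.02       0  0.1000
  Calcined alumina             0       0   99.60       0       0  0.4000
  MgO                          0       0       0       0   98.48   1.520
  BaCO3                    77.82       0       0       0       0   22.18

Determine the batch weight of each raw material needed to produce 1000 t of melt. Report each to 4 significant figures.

Every computation holds exact precision at every stage; working values are printed (rounded to four significant figures) in the working. Every reported value includes exactly one rounding — all derived quantities, which include glass mass, yield, five oxide percentages, ignition loss, totals, are carried in full precision, as given in question or answer, from the weighed amounts per 1000 t of glass.
Target oxide masses per 1000 t melt:
  BaO: 17.29% × 1000 = 172.9 t
  SiO2: 38.68% × 1000 = 386.8 t
  Al2O3: 9.197% × 1000 = 91.97 t
  ZrO2: 9.462% × 1000 = 94.62 t
  MgO: 25.37% × 1000 = 253.7 t
Sums-versus-targets review per the reported batch figures, on the stated basis (oxide sums agree with the targets within answer rounding):
  BaO: 222.2·0.7782 = 172.9 t (target 172.9 t)
  SiO2: 342.1·0.9949 + 141.2·0.3288 = 386.8 t (target 386.8 t)
  Al2O3: 342.1·0.003000 + 91.31·0.9960 = 91.97 t (target 91.97 t)
  ZrO2: 141.2·0.6702 = 94.63 t (target 94.62 t)
  MgO: 257.6·0.9848 = 253.7 t (target 253.7 t)
The glass-mass cross-check: Σ batch − LOI loss = 1000 t (the Σ of target masses is 1000 t; stated basis 1000 t — any gap is answer rounding).
Adding the batch up: Σ batch = 1054 t; LOI removed, Σ of batch·LOI: 54.42 t; the yield ratio, glass ÷ batch: 94.84%.

Batch per 1000 t melt:
  Silica sand: 342.1 t
  ZrSiO4: 141.2 t
  Calcined alumina: 91.31 t
  MgO: 257.6 t
  BaCO3: 222.2 t
Total batch = 1054 t; LOI loss = 54.42 t; yield = 94.84%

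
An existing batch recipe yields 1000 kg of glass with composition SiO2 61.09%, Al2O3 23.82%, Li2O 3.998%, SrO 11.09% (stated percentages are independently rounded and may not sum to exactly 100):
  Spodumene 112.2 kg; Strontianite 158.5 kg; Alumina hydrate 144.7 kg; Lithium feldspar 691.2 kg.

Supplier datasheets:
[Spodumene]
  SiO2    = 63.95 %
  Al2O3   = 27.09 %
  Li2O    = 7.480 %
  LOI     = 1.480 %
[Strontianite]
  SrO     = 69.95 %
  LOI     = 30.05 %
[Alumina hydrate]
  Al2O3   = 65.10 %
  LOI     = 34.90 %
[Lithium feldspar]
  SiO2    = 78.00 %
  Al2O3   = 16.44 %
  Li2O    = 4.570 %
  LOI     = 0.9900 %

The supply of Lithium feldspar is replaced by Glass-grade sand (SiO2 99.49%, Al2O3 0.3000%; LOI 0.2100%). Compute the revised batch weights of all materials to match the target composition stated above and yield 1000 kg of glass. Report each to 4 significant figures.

Every computation holds full precision at each step. Working values are shown (rounded to 4 significant figures) alongside each step. Exactly one rounding goes into every reported result. The derived quantities are carried in full float precision (totals, glass mass, yield, the four compositions, LOI) from the weighed amounts on 1000 kg of glass precisely as stated by the problem or answer text.
Target masses of each oxide per 1000 kg glass:
  SiO2: 61.09% × 1000 = 610.9 kg
  Al2O3: 23.82% × 1000 = 238.2 kg
  Li2O: 3.998% × 1000 = 39.98 kg
  SrO: 11.09% × 1000 = 110.9 kg
A balance pass over the oxides, using the reported weights, against the basis in use (target by target, the sums agree inside rounding margins):
  SiO2: 534.5·0.6395 + 270.5·0.9949 = 610.9 kg (target 610.9 kg)
  Al2O3: 534.5·0.2709 + 142.2·0.6510 + 270.5·0.003000 = 238.2 kg (target 238.2 kg)
  Li2O: 534.5·0.07480 = 39.98 kg (target 39.98 kg)
  SrO: 158.5·0.6995 = 110.9 kg (target 110.9 kg)
Consistency of the glass mass: the batch minus its LOI: 1000 kg (oxide target masses add up to 1000 kg; stated basis 1000 kg — gaps are rounding artifacts).
Adding the batch up: Σ batch = 1106 kg; the LOI term Σ batch·LOI equals 105.7 kg; yield, glass over the total, = 90.44%.

Revised batch per 1000 kg glass:
  Spodumene: 534.5 kg
  Strontianite: 158.5 kg
  Alumina hydrate: 142.2 kg
  Glass-grade sand: 270.5 kg
Total batch = 1106 kg; LOI loss = 105.7 kg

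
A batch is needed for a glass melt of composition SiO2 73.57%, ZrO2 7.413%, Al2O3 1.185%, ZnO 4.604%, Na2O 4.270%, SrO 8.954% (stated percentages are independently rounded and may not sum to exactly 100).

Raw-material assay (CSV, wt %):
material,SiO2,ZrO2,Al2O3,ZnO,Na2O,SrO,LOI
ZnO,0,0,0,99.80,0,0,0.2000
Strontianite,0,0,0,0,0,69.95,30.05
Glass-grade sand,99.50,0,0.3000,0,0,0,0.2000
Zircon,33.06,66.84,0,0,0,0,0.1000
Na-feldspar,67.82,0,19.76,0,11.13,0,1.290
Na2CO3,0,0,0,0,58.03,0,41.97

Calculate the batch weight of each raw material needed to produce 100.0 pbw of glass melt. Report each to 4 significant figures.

Batch per 100.0 pbw glass melt:
  ZnO: 4.613 pbw
  Strontianite: 12.80 pbw
  Glass-grade sand: 66.86 pbw
  Zircon: 11.09 pbw
  Na-feldspar: 4.982 pbw
  Na2CO3: 6.403 pbw
Total batch = 106.7 pbw; LOI loss = 6.752 pbw; yield = 93.67%

The intermediate values are printed (rounded to four significant digits) as written. The whole derivation carries full float precision through every step — a single rounding finalizes each reported result — the derived quantities, which include the yield, net glass mass, ignition loss, the totals, the six compositions, are carried at full float precision, precisely as stated by problem or answer, using the weight values at 100.0 pbw of glass.
The oxide mass targets at 100.0 pbw glass melt:
  SiO2: 73.57% × 100.0 = 73.57 pbw
  ZrO2: 7.413% × 100.0 = 7.413 pbw
  Al2O3: 1.185% × 100.0 = 1.185 pbw
  ZnO: 4.604% × 100.0 = 4.604 pbw
  Na2O: 4.270% × 100.0 = 4.270 pbw
  SrO: 8.954% × 100.0 = 8.954 pbw
Per-oxide balance check on the weights just shown, against the basis in use (summed amounts equal target values once rounding is allowed for):
  SiO2: 66.86·0.9950 + 11.09·0.3306 + 4.982·0.6782 = 73.57 pbw (target 73.57 pbw)
  ZrO2: 11.09·0.6684 = 7.413 pbw (target 7.413 pbw)
  Al2O3: 66.86·0.003000 + 4.982·0.1976 = 1.185 pbw (target 1.185 pbw)
  ZnO: 4.613·0.9980 = 4.604 pbw (target 4.604 pbw)
  Na2O: 4.982·0.1113 + 6.403·0.5803 = 4.270 pbw (target 4.270 pbw)
  SrO: 12.80·0.6995 = 8.954 pbw (target 8.954 pbw)
Glass-mass closure: whole batch net of LOI = 100.0 pbw (per-oxide target masses sum to 100.0 pbw; the stated basis being 100.0 pbw — any gap is answer rounding).
Batch total: Σ batch = 106.7 pbw; LOI loss = Σ batch·LOI = 6.752 pbw; yield, glass over the total, = 93.67%.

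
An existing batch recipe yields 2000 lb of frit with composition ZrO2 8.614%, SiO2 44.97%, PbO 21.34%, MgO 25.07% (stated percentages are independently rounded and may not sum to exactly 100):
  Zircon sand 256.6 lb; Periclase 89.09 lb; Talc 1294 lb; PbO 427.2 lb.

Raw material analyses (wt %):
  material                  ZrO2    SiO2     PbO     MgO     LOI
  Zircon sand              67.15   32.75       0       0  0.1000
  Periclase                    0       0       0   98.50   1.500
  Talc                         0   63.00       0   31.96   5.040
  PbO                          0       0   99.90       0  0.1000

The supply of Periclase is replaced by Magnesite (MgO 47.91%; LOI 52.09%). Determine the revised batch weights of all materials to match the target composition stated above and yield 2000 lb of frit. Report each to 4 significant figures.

Revised batch per 2000 lb frit:
  Zircon sand: 256.6 lb
  Magnesite: 183.2 lb
  Talc: 1294 lb
  PbO: 427.2 lb
Total batch = 2161 lb; LOI loss = 161.3 lb

In-progress results appear, with 4-significant-figure rounding, at each printed step — the whole derivation carries full float precision in all steps. Every reported result takes just one rounding. All derived quantities (glass mass, yield, four oxide percentages, totals, LOI) are recomputed from the weighed amounts per 2000 lb of glass in full float precision exactly as printed in either problem or answer.
The oxide mass targets at 2000 lb frit:
  ZrO2: 8.614% × 2000 = 172.3 lb
  SiO2: 44.97% × 2000 = 899.4 lb
  PbO: 21.34% × 2000 = 426.8 lb
  MgO: 25.07% × 2000 = 501.4 lb
Oxide-by-oxide audit from the weights as reported, on the stated basis (sum by sum, the targets are met given rounding of the digits):
  ZrO2: 256.6·0.6715 = 172.3 lb (target 172.3 lb)
  SiO2: 256.6·0.3275 + 1294·0.6300 = 899.3 lb (target 899.4 lb)
  PbO: 427.2·0.9990 = 426.8 lb (target 426.8 lb)
  MgO: 183.2·0.4791 + 1294·0.3196 = 501.3 lb (target 501.4 lb)
Consistency of the glass mass: total batch − LOI = 2000 lb (the Σ of target masses is 2000 lb; stated basis 2000 lb — a pure rounding effect).
Total batch = Σ batch = 2161 lb; the LOI term Σ batch·LOI equals 161.3 lb; the yield ratio, glass ÷ batch: 92.53%.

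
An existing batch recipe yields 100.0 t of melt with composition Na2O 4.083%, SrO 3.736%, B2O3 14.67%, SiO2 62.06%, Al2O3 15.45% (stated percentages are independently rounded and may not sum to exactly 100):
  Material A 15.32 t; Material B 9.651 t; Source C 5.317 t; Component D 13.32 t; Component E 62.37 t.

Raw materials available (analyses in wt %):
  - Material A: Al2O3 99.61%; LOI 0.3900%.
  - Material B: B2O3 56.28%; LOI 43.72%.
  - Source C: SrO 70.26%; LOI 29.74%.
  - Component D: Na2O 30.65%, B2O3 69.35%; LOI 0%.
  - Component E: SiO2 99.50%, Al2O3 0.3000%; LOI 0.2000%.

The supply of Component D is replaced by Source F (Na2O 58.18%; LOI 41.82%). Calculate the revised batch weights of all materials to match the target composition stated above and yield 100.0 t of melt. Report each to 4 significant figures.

Values along the way are shown (rounded to 4 significant figures) across the worked steps. The working math runs at full precision end to end — every reported result carries a single rounding; the derived quantities are carried using the weight values for 100.0 t of glass at exact precision (the totals, the five compositions, LOI, glass mass, the yield), precisely as stated by question or answer.
Per-oxide target masses for 100.0 t melt:
  Na2O: 4.083% × 100.0 = 4.083 t
  SrO: 3.736% × 100.0 = 3.736 t
  B2O3: 14.67% × 100.0 = 14.67 t
  SiO2: 62.06% × 100.0 = 62.06 t
  Al2O3: 15.45% × 100.0 = 15.45 t
Per-oxide balance check with the batch weights as given, relative to the basis at hand (summed amounts equal target values up to rounding of the answer):
  Na2O: 7.018·0.5818 = 4.083 t (target 4.083 t)
  SrO: 5.317·0.7026 = 3.736 t (target 3.736 t)
  B2O3: 26.07·0.5628 = 14.67 t (target 14.67 t)
  SiO2: 62.37·0.9950 = 62.06 t (target 62.06 t)
  Al2O3: 15.32·0.9961 + 62.37·0.003000 = 15.45 t (target 15.45 t)
Glass-mass bookkeeping: the batch minus its LOI: 100.0 t (summing oxide targets gives 100.0 t; with the basis standing at 100.0 t — any gap is answer rounding).
Batch grand total — Σ batch = 116.1 t; loss to ignition Σ batch·LOI = 16.10 t; yield = glass ÷ total batch = 86.13%.

Revised batch per 100.0 t melt:
  Material A: 15.32 t
  Material B: 26.07 t
  Source C: 5.317 t
  Source F: 7.018 t
  Component E: 62.37 t
Total batch = 116.1 t; LOI loss = 16.10 t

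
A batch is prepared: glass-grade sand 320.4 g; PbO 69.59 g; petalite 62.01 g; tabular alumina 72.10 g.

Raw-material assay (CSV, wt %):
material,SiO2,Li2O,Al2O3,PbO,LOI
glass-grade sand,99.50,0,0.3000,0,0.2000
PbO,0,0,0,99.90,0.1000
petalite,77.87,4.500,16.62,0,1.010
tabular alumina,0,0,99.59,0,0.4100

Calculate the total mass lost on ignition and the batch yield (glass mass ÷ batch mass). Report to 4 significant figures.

LOI loss = 1.632 g; glass = 522.5 g; yield = 99.69%

Working values are rounded to four significant figures wherever printed — all internal work holds full float precision at each step — each reported figure undergoes a single rounding; the derived quantities (net glass mass, four oxide percentages, the totals, LOI, the yield) are carried at full precision from the batch weights for 522.5 g of glass, as written in question or answer.
LOI of each material in turn:
  glass-grade sand: 320.4 × 0.002000 = 0.6408 g
  PbO: 69.59 × 0.001000 = 0.06959 g
  petalite: 62.01 × 0.01010 = 0.6263 g
  tabular alumina: 72.10 × 0.004100 = 0.2956 g
Total LOI = 1.632 g
Glass = batch − LOI = 524.1 − 1.632 = 522.5 g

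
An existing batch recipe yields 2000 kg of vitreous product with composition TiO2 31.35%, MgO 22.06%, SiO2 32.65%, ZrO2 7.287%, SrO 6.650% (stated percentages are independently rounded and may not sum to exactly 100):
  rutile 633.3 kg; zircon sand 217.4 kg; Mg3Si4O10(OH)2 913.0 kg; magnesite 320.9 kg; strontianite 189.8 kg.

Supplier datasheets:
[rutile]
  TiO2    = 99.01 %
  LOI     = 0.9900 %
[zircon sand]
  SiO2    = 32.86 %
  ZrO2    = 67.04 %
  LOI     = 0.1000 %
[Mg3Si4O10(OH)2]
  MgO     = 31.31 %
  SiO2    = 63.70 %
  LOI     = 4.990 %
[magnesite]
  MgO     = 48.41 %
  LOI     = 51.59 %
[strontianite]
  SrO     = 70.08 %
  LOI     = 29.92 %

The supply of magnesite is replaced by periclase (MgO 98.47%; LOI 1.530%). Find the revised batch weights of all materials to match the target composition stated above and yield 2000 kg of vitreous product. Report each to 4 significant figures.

Working values appear (rounded to 4 significant figures) when written out. All arithmetic carries full float precision at each step — exactly one rounding lands on every reported number. Derived quantities are re-derived in full float precision (five oxide percentages, totals, ignition loss, yield, glass mass) from the batch weights for 2000 kg of glass, as written in problem or answer.
The oxide mass targets at 2000 kg vitreous product:
  TiO2: 31.35% × 2000 = 627.0 kg
  MgO: 22.06% × 2000 = 441.2 kg
  SiO2: 32.65% × 2000 = 653.0 kg
  ZrO2: 7.287% × 2000 = 145.7 kg
  SrO: 6.650% × 2000 = 133.0 kg
Balance tally, oxide-wise, working from each reported weight, under the basis named above (delivered sums recover each target inside rounding margins):
  TiO2: 633.3·0.9901 = 627.0 kg (target 627.0 kg)
  MgO: 913.0·0.3131 + 157.8·0.9847 = 441.2 kg (target 441.2 kg)
  SiO2: 217.4·0.3286 + 913.0·0.6370 = 653.0 kg (target 653.0 kg)
  ZrO2: 217.4·0.6704 = 145.7 kg (target 145.7 kg)
  SrO: 189.8·0.7008 = 133.0 kg (target 133.0 kg)
Glass-mass sanity pass: Σ batch − LOI loss = 2000 kg (the targets, summed, come to 2000 kg; stated basis 2000 kg — rounding explains the deltas).
Total batch = Σ batch = 2111 kg; loss to ignition Σ batch·LOI = 111.2 kg; the yield ratio, glass ÷ batch: 94.73%.

Revised batch per 2000 kg vitreous product:
  rutile: 633.3 kg
  zircon sand: 217.4 kg
  Mg3Si4O10(OH)2: 913.0 kg
  periclase: 157.8 kg
  strontianite: 189.8 kg
Total batch = 2111 kg; LOI loss = 111.2 kg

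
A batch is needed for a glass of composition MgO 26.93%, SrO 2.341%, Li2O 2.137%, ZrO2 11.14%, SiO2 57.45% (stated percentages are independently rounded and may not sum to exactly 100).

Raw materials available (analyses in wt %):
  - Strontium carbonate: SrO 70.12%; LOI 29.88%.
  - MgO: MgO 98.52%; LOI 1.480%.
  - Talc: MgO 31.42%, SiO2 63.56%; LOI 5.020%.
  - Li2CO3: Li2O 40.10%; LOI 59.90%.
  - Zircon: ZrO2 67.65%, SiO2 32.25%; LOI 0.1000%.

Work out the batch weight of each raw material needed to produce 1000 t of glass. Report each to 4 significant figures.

Batch per 1000 t glass:
  Strontium carbonate: 33.39 t
  MgO: 11.73 t
  Talc: 820.3 t
  Li2CO3: 53.29 t
  Zircon: 164.7 t
Total batch = 1083 t; LOI loss = 83.42 t; yield = 92.30%

All arithmetic keeps full precision throughout — mid-chain values are shown rounded to four significant figures. A single rounding yields every reported figure. All derived quantities are rebuilt in exact precision (LOI, five oxide percentages, yield, glass mass, totals) from the batch weights for 1000 t of glass as written in problem or answer.
Target oxide masses per 1000 t glass:
  MgO: 26.93% × 1000 = 269.3 t
  SrO: 2.341% × 1000 = 23.41 t
  Li2O: 2.137% × 1000 = 21.37 t
  ZrO2: 11.14% × 1000 = 111.4 t
  SiO2: 57.45% × 1000 = 574.5 t
Mass-balance tally per oxide working from each reported weight, under the basis named above (oxide sums agree with the targets net of answer rounding effects):
  MgO: 11.73·0.9852 + 820.3·0.3142 = 269.3 t (target 269.3 t)
  SrO: 33.39·0.7012 = 23.41 t (target 23.41 t)
  Li2O: 53.29·0.4010 = 21.37 t (target 21.37 t)
  ZrO2: 164.7·0.6765 = 111.4 t (target 111.4 t)
  SiO2: 820.3·0.6356 + 164.7·0.3225 = 574.5 t (target 574.5 t)
The glass-mass cross-check: the batch minus its LOI: 1000 t (the Σ of target masses is 1000 t; with the basis standing at 1000 t — deltas are rounding alone).
Total batch = Σ batch = 1083 t; Σ batch·LOI gives LOI loss = 83.42 t; as yield: glass ÷ batch → 92.30%.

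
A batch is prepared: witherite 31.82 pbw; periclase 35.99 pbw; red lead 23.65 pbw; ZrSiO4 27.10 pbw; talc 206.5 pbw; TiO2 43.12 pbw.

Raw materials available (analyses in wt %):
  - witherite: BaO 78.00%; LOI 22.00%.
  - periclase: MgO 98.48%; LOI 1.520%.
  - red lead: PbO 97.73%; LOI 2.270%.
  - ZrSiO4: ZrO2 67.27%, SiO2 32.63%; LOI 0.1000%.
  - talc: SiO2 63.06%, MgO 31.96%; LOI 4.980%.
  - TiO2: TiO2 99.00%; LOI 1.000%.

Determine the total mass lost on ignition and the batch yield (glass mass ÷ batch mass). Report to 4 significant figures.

All internal work carries full float precision all the way through; in-progress results are printed, rounded to four significant figures, within the worked lines; exactly one rounding goes into each reported figure. The derived quantities are recomputed from the batch weights on 349.4 pbw of glass in exact precision (the totals, LOI, the six compositions, glass mass, the yield), as quoted within question or answer.
Material-by-material LOI:
  witherite: 31.82 × 0.2200 = 7.000 pbw
  periclase: 35.99 × 0.01520 = 0.5470 pbw
  red lead: 23.65 × 0.02270 = 0.5369 pbw
  ZrSiO4: 27.10 × 0.001000 = 0.02710 pbw
  talc: 206.5 × 0.04980 = 10.28 pbw
  TiO2: 43.12 × 0.01000 = 0.4312 pbw
Total LOI = 18.83 pbw
Glass = batch − LOI = 368.2 − 18.83 = 349.4 pbw

LOI loss = 18.83 pbw; glass = 349.4 pbw; yield = 94.89%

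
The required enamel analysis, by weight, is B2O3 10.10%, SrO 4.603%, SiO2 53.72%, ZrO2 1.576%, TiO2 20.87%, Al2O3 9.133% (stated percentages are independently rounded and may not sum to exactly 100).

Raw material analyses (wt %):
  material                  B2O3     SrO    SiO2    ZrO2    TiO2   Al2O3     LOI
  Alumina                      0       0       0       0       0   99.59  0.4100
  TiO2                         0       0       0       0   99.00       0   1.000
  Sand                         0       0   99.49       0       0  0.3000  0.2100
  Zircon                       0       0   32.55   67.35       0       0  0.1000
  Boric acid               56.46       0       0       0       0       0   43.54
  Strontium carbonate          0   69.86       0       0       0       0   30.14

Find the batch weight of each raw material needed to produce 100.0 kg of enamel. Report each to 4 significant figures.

All arithmetic runs at full float precision in every operation. In-progress results are displayed (rounded to 4 significant digits) within the worked lines. Each reported number is rounded only once; derived quantities, including the six compositions, glass mass, ignition loss, the yield, totals, are rebuilt from the batch weights on 100.0 kg of glass in full precision, as given in the problem or answer text.
Per-oxide target masses for 100.0 kg enamel:
  B2O3: 10.10% × 100.0 = 10.10 kg
  SrO: 4.603% × 100.0 = 4.603 kg
  SiO2: 53.72% × 100.0 = 53.72 kg
  ZrO2: 1.576% × 100.0 = 1.576 kg
  TiO2: 20.87% × 100.0 = 20.87 kg
  Al2O3: 9.133% × 100.0 = 9.133 kg
Verifying the oxide balance applying the batch weights above, under the basis named above (oxide sums agree with the targets inside rounding margins):
  B2O3: 17.89·0.5646 = 10.10 kg (target 10.10 kg)
  SrO: 6.589·0.6986 = 4.603 kg (target 4.603 kg)
  SiO2: 53.23·0.9949 + 2.340·0.3255 = 53.72 kg (target 53.72 kg)
  ZrO2: 2.340·0.6735 = 1.576 kg (target 1.576 kg)
  TiO2: 21.08·0.9900 = 20.87 kg (target 20.87 kg)
  Al2O3: 9.010·0.9959 + 53.23·0.003000 = 9.133 kg (target 9.133 kg)
Glass-mass bookkeeping: Σ batch − LOI loss = 100.0 kg (summing oxide targets gives 100.0 kg; the stated basis being 100.0 kg — rounding explains the deltas).
Batch total: Σ batch = 110.1 kg; LOI loss = Σ batch·LOI = 10.14 kg; glass ÷ batch gives a yield of 90.80%.

Batch per 100.0 kg enamel:
  Alumina: 9.010 kg
  TiO2: 21.08 kg
  Sand: 53.23 kg
  Zircon: 2.340 kg
  Boric acid: 17.89 kg
  Strontium carbonate: 6.589 kg
Total batch = 110.1 kg; LOI loss = 10.14 kg; yield = 90.80%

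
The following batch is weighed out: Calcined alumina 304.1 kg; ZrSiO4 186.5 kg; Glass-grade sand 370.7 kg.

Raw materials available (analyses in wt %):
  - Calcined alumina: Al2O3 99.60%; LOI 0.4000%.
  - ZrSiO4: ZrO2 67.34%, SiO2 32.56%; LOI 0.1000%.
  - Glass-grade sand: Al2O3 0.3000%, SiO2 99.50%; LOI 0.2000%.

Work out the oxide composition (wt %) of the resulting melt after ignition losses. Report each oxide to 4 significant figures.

Glass mass = 859.2 kg (batch 861.3 − LOI 2.144).
Composition: Al2O3 35.38%, ZrO2 14.62%, SiO2 50.00%

The working math runs at full precision from first step to last; intermediates are printed, rounded to 4 significant digits, within the worked lines. Exactly one rounding is applied to each reported number — the derived quantities, which include yield, three oxide percentages, net glass mass, totals, ignition loss, are carried at full float precision, as written in the problem or answer text, starting from the weights per 859.2 kg of glass.
What the batch supplies per oxide:
  Al2O3: 304.1·0.9960 + 370.7·0.003000 = 304.0 kg
  ZrO2: 186.5·0.6734 = 125.6 kg
  SiO2: 186.5·0.3256 + 370.7·0.9950 = 429.6 kg
LOI: 304.1·0.004000 + 186.5·0.001000 + 370.7·0.002000 = 2.144 kg
Glass = total batch minus LOI = 861.3 − 2.144 = 859.2 kg (consistent with Σ oxide mass)
oxide / glass × 100 gives the wt %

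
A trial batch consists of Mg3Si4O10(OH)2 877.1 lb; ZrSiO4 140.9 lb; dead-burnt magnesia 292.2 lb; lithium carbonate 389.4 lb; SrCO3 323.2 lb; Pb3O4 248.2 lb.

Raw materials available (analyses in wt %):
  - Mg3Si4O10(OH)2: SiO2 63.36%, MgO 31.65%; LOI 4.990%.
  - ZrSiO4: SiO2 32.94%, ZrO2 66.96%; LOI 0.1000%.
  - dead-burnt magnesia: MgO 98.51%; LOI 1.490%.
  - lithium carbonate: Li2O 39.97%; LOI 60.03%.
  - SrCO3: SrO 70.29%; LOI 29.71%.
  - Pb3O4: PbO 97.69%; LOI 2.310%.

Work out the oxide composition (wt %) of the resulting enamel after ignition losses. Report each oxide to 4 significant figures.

Each numeric step holds exact precision in every operation — working values are rounded to four significant digits when quoted. A single rounding finalizes each reported value. All derived quantities are rebuilt from the batch weights on 1887 lb of glass in full precision (the totals, the six compositions, glass mass, ignition loss, yield) as given in the problem or answer text.
Delivered oxide masses:
  SrO: 323.2·0.7029 = 227.2 lb
  SiO2: 877.1·0.6336 + 140.9·0.3294 = 602.1 lb
  MgO: 877.1·0.3165 + 292.2·0.9851 = 565.4 lb
  ZrO2: 140.9·0.6696 = 94.35 lb
  PbO: 248.2·0.9769 = 242.5 lb
  Li2O: 389.4·0.3997 = 155.6 lb
LOI: 877.1·0.04990 + 140.9·0.001000 + 292.2·0.01490 + 389.4·0.6003 + 323.2·0.2971 + 248.2·0.02310 = 383.8 lb
Glass mass = batch − LOI = 2271 − 383.8 = 1887 lb (matching Σ of the oxides)
each wt % is 100 × oxide ÷ glass

Glass mass = 1887 lb (batch 2271 − LOI 383.8).
Composition: SrO 12.04%, SiO2 31.91%, MgO 29.96%, ZrO2 4.999%, PbO 12.85%, Li2O 8.247%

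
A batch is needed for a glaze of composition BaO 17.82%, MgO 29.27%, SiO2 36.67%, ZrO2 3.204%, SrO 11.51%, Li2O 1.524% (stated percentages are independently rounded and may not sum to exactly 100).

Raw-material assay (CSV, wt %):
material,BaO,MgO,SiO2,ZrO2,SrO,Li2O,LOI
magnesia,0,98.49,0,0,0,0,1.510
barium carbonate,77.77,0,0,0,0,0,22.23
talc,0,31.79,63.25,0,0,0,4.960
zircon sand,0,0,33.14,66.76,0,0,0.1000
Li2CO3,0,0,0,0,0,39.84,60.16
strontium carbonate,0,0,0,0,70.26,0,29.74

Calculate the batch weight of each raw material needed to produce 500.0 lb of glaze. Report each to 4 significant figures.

Batch per 500.0 lb glaze:
  magnesia: 59.09 lb
  barium carbonate: 114.6 lb
  talc: 277.3 lb
  zircon sand: 24.00 lb
  Li2CO3: 19.13 lb
  strontium carbonate: 81.91 lb
Total batch = 576.0 lb; LOI loss = 76.01 lb; yield = 86.80%

The intermediate values are shown, rounded to four significant digits, in the working. Exact precision is maintained from start to finish; each reported result is rounded exactly once — derived quantities, which include six oxide percentages, LOI, the yield, totals, net glass mass, are re-derived in full float precision, as they appear in the problem or answer text, from the weighed amounts for 500.0 lb of glass.
Oxide-by-oxide targets in 500.0 lb glaze:
  BaO: 17.82% × 500.0 = 89.10 lb
  MgO: 29.27% × 500.0 = 146.4 lb
  SiO2: 36.67% × 500.0 = 183.4 lb
  ZrO2: 3.204% × 500.0 = 16.02 lb
  SrO: 11.51% × 500.0 = 57.55 lb
  Li2O: 1.524% × 500.0 = 7.620 lb
Mass-balance tally per oxide per the reported batch figures, at the basis given (summed amounts equal target values within answer rounding):
  BaO: 114.6·0.7777 = 89.12 lb (target 89.10 lb)
  MgO: 59.09·0.9849 + 277.3·0.3179 = 146.4 lb (target 146.4 lb)
  SiO2: 277.3·0.6325 + 24.00·0.3314 = 183.3 lb (target 183.4 lb)
  ZrO2: 24.00·0.6676 = 16.02 lb (target 16.02 lb)
  SrO: 81.91·0.7026 = 57.55 lb (target 57.55 lb)
  Li2O: 19.13·0.3984 = 7.621 lb (target 7.620 lb)
Glass-mass sanity pass: whole batch net of LOI = 500.0 lb (the targets, summed, come to 500.0 lb; with the basis standing at 500.0 lb — any gap is answer rounding).
Summing the batch: Σ batch = 576.0 lb; Σ batch·LOI gives LOI loss = 76.01 lb; glass ÷ batch gives a yield of 86.80%.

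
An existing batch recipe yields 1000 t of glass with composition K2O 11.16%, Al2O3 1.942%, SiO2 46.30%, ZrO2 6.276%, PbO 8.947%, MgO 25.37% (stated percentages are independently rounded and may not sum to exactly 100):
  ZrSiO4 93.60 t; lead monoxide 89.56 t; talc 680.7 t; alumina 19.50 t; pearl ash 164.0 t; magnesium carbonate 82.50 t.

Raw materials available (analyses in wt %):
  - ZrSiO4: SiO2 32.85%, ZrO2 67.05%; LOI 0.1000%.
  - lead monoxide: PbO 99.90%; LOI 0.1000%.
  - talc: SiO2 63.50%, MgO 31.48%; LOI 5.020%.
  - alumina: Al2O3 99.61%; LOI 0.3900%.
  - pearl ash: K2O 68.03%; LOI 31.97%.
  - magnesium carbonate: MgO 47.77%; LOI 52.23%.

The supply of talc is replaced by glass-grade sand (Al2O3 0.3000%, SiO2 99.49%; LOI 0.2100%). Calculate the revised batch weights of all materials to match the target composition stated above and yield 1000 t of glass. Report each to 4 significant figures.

Every computation carries full precision at all times; mid-chain values are printed, with 4-significant-figure rounding, between the steps; every reported figure includes exactly one rounding. Derived quantities are carried in full float precision (ignition loss, the six compositions, net glass mass, totals, yield) starting from the weights at 1000 t of glass as quoted within the problem or answer text.
Target oxide masses per 1000 t glass:
  K2O: 11.16% × 1000 = 111.6 t
  Al2O3: 1.942% × 1000 = 19.42 t
  SiO2: 46.30% × 1000 = 463.0 t
  ZrO2: 6.276% × 1000 = 62.76 t
  PbO: 8.947% × 1000 = 89.47 t
  MgO: 25.37% × 1000 = 253.7 t
Oxide-by-oxide audit with the batch weights as given, versus the basis set out (delivered sums recover each target modulo rounding of the values):
  K2O: 164.0·0.6803 = 111.6 t (target 111.6 t)
  Al2O3: 434.5·0.003000 + 18.19·0.9961 = 19.42 t (target 19.42 t)
  SiO2: 93.60·0.3285 + 434.5·0.9949 = 463.0 t (target 463.0 t)
  ZrO2: 93.60·0.6705 = 62.76 t (target 62.76 t)
  PbO: 89.56·0.9990 = 89.47 t (target 89.47 t)
  MgO: 531.1·0.4777 = 253.7 t (target 253.7 t)
Glass-mass closure: total batch − LOI = 1000 t (the targets, summed, come to 1000 t; against the stated basis, 1000 t — deltas are rounding alone).
Adding the batch up: Σ batch = 1331 t; loss to ignition Σ batch·LOI = 331.0 t; yield, glass over the total, = 75.13%.

Revised batch per 1000 t glass:
  ZrSiO4: 93.60 t
  lead monoxide: 89.56 t
  glass-grade sand: 434.5 t
  alumina: 18.19 t
  pearl ash: 164.0 t
  magnesium carbonate: 531.1 t
Total batch = 1331 t; LOI loss = 331.0 t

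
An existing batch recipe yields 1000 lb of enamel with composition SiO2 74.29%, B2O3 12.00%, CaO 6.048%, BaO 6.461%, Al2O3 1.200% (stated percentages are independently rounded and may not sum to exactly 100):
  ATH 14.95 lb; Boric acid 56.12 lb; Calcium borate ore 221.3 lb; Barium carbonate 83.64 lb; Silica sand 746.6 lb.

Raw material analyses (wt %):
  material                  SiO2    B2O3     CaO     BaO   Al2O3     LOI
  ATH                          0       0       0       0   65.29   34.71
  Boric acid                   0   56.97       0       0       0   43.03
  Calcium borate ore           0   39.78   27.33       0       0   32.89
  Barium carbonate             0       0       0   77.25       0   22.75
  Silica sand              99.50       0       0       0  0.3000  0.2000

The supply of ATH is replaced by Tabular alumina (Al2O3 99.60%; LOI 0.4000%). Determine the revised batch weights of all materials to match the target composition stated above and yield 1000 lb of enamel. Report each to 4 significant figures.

Every computation carries full float precision through the solve; values along the way appear rounded to four significant digits — each reported figure undergoes a single rounding; the derived quantities are computed at full precision (net glass mass, ignition loss, the five compositions, yield, totals) from the batch weights at 1000 lb of glass, precisely as stated by problem or answer.
The oxide mass targets at 1000 lb enamel:
  SiO2: 74.29% × 1000 = 742.9 lb
  B2O3: 12.00% × 1000 = 120.0 lb
  CaO: 6.048% × 1000 = 60.48 lb
  BaO: 6.461% × 1000 = 64.61 lb
  Al2O3: 1.200% × 1000 = 12.00 lb
A balance pass over the oxides, working from each reported weight, relative to the basis at hand (summed amounts equal target values exact up to rounding of places):
  SiO2: 746.6·0.9950 = 742.9 lb (target 742.9 lb)
  B2O3: 56.12·0.5697 + 221.3·0.3978 = 120.0 lb (target 120.0 lb)
  CaO: 221.3·0.2733 = 60.48 lb (target 60.48 lb)
  BaO: 83.64·0.7725 = 64.61 lb (target 64.61 lb)
  Al2O3: 9.799·0.9960 + 746.6·0.003000 = 12.00 lb (target 12.00 lb)
The glass-mass cross-check: net batch after ignition = 1000 lb (summing oxide targets gives 1000 lb; with the basis standing at 1000 lb — gaps are rounding artifacts).
Adding the batch up: Σ batch = 1117 lb; Σ batch·LOI gives LOI loss = 117.5 lb; yield: glass divided by total = 89.49%.

Revised batch per 1000 lb enamel:
  Tabular alumina: 9.799 lb
  Boric acid: 56.12 lb
  Calcium borate ore: 221.3 lb
  Barium carbonate: 83.64 lb
  Silica sand: 746.6 lb
Total batch = 1117 lb; LOI loss = 117.5 lb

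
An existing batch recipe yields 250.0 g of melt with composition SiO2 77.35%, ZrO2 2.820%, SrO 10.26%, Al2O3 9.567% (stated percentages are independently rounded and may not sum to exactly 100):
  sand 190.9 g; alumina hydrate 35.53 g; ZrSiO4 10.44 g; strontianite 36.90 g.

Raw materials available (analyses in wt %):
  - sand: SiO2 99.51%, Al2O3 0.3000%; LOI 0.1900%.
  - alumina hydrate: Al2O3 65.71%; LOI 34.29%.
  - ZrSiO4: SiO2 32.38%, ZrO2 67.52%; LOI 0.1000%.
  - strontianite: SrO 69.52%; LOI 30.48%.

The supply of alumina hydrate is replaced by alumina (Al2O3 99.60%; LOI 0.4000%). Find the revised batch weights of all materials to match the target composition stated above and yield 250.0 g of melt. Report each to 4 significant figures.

All arithmetic maintains full precision through the solve; working values are printed, with 4-significant-figure rounding, in the printout; every reported figure receives exactly one rounding — the derived quantities, which include the totals, LOI, net glass mass, yield, the four compositions, are carried at full precision, as set out in question or answer, from the batch weights per 250.0 g of glass.
Oxide mass targets, per 250.0 g melt:
  SiO2: 77.35% × 250.0 = 193.4 g
  ZrO2: 2.820% × 250.0 = 7.050 g
  SrO: 10.26% × 250.0 = 25.65 g
  Al2O3: 9.567% × 250.0 = 23.92 g
Sums-versus-targets review working from each reported weight, against the basis in use (target by target, the sums agree exact up to rounding of places):
  SiO2: 190.9·0.9951 + 10.44·0.3238 = 193.3 g (target 193.4 g)
  ZrO2: 10.44·0.6752 = 7.049 g (target 7.050 g)
  SrO: 36.90·0.6952 = 25.65 g (target 25.65 g)
  Al2O3: 190.9·0.003000 + 23.44·0.9960 = 23.92 g (target 23.92 g)
Glass-mass closure: net batch after ignition = 250.0 g (the Σ of target masses is 250.0 g; versus the stated basis of 250.0 g — differing by rounding only).
Adding the batch up: Σ batch = 261.7 g; loss to ignition Σ batch·LOI = 11.71 g; as yield: glass ÷ batch → 95.52%.

Revised batch per 250.0 g melt:
  sand: 190.9 g
  alumina: 23.44 g
  ZrSiO4: 10.44 g
  strontianite: 36.90 g
Total batch = 261.7 g; LOI loss = 11.71 g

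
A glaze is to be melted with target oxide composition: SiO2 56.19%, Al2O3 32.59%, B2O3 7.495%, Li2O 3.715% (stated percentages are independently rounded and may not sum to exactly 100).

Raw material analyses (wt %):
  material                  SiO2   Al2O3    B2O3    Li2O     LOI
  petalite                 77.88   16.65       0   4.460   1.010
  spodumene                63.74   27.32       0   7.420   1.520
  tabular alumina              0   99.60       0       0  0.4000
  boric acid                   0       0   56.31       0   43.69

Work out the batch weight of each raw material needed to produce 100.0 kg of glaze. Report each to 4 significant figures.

Intermediates are printed, rounded to 4 significant digits, as written; all internal work runs at full float precision at every stage. Exactly one rounding is applied to every reported result. All derived quantities (the yield, LOI, totals, net glass mass, four oxide percentages) are re-derived using the weight values at 100.0 kg of glass at full float precision, as given in the question or the answer.
Oxide-by-oxide targets in 100.0 kg glaze:
  SiO2: 56.19% × 100.0 = 56.19 kg
  Al2O3: 32.59% × 100.0 = 32.59 kg
  B2O3: 7.495% × 100.0 = 7.495 kg
  Li2O: 3.715% × 100.0 = 3.715 kg
Oxide-by-oxide audit from the weights as reported, per the basis as stated (sums match the target masses given rounding of the digits):
  SiO2: 61.36·0.7788 + 13.19·0.6374 = 56.19 kg (target 56.19 kg)
  Al2O3: 61.36·0.1665 + 13.19·0.2732 + 18.85·0.9960 = 32.59 kg (target 32.59 kg)
  B2O3: 13.31·0.5631 = 7.495 kg (target 7.495 kg)
  Li2O: 61.36·0.04460 + 13.19·0.07420 = 3.715 kg (target 3.715 kg)
Consistency of the glass mass: Σ batch − LOI loss = 100.0 kg (the Σ of target masses is 99.99 kg; stated basis 100.0 kg — any gap is answer rounding).
Whole-batch sum: Σ batch = 106.7 kg; ignition loss, Σ(batch × LOI) = 6.711 kg; the yield ratio, glass ÷ batch: 93.71%.

Batch per 100.0 kg glaze:
  petalite: 61.36 kg
  spodumene: 13.19 kg
  tabular alumina: 18.85 kg
  boric acid: 13.31 kg
Total batch = 106.7 kg; LOI loss = 6.711 kg; yield = 93.71%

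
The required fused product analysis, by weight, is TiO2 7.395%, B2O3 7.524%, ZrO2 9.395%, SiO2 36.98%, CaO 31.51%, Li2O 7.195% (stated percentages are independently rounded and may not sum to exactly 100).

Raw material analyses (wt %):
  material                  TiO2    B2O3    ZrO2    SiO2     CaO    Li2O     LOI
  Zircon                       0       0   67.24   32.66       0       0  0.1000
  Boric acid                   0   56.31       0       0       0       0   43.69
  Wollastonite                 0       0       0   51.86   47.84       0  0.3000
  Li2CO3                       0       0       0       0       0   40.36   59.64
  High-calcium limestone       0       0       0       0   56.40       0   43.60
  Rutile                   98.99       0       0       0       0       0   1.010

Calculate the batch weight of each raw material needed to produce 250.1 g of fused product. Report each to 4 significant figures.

In-progress results are shown rounded to 4 significant figures when written out — the whole derivation runs at full float precision at every stage — every reported figure takes exactly one rounding — all derived quantities (ignition loss, six oxide percentages, yield, glass mass, the totals) are re-derived in exact precision using the weight values for 250.1 g of glass as set out in the question or the answer.
Per-oxide target masses for 250.1 g fused product:
  TiO2: 7.395% × 250.1 = 18.49 g
  B2O3: 7.524% × 250.1 = 18.82 g
  ZrO2: 9.395% × 250.1 = 23.50 g
  SiO2: 36.98% × 250.1 = 92.49 g
  CaO: 31.51% × 250.1 = 78.81 g
  Li2O: 7.195% × 250.1 = 17.99 g
Per-oxide balance check applying the batch weights above, relative to the basis at hand (sums match the target masses inside rounding margins):
  TiO2: 18.68·0.9899 = 18.49 g (target 18.49 g)
  B2O3: 33.42·0.5631 = 18.82 g (target 18.82 g)
  ZrO2: 34.94·0.6724 = 23.49 g (target 23.50 g)
  SiO2: 34.94·0.3266 + 156.3·0.5186 = 92.47 g (target 92.49 g)
  CaO: 156.3·0.4784 + 7.122·0.5640 = 78.79 g (target 78.81 g)
  Li2O: 44.59·0.4036 = 18.00 g (target 17.99 g)
Glass mass check: Σ batch − LOI loss = 250.1 g (per-oxide target masses sum to 250.1 g; with the basis standing at 250.1 g — gaps are rounding artifacts).
Whole-batch sum: Σ batch = 295.1 g; ignition loss, Σ(batch × LOI) = 44.99 g; as yield: glass ÷ batch → 84.75%.

Batch per 250.1 g fused product:
  Zircon: 34.94 g
  Boric acid: 33.42 g
  Wollastonite: 156.3 g
  Li2CO3: 44.59 g
  High-calcium limestone: 7.122 g
  Rutile: 18.68 g
Total batch = 295.1 g; LOI loss = 44.99 g; yield = 84.75%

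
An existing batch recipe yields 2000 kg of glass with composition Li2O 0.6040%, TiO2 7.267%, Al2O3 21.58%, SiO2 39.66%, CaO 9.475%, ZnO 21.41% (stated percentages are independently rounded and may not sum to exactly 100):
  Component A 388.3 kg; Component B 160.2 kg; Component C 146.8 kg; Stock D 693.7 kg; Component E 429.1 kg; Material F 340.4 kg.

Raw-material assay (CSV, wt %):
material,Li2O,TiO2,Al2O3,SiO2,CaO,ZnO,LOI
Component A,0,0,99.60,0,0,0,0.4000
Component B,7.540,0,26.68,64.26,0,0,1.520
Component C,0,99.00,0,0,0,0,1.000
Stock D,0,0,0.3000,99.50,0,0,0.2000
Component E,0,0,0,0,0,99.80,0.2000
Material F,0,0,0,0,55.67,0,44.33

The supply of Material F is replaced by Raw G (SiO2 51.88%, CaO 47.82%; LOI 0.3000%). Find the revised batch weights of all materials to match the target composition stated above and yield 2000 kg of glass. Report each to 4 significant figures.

The working math runs at full precision in every operation — intermediates appear rounded to 4 significant figures on the page; exactly one rounding goes into every reported figure. All derived quantities are re-derived in full precision (the totals, LOI, yield, six oxide percentages, net glass mass) from the weighed amounts at 2000 kg of glass, as they appear in the problem or answer text.
Oxide mass targets, per 2000 kg glass:
  Li2O: 0.6040% × 2000 = 12.08 kg
  TiO2: 7.267% × 2000 = 145.3 kg
  Al2O3: 21.58% × 2000 = 431.6 kg
  SiO2: 39.66% × 2000 = 793.2 kg
  CaO: 9.475% × 2000 = 189.5 kg
  ZnO: 21.41% × 2000 = 428.2 kg
Balance tally, oxide-wise, on the weights just shown, at the basis given (delivered sums recover each target up to rounding of the answer):
  Li2O: 160.2·0.07540 = 12.08 kg (target 12.08 kg)
  TiO2: 146.8·0.9900 = 145.3 kg (target 145.3 kg)
  Al2O3: 388.9·0.9960 + 160.2·0.2668 + 487.1·0.003000 = 431.5 kg (target 431.6 kg)
  SiO2: 160.2·0.6426 + 487.1·0.9950 + 396.3·0.5188 = 793.2 kg (target 793.2 kg)
  CaO: 396.3·0.4782 = 189.5 kg (target 189.5 kg)
  ZnO: 429.1·0.9980 = 428.2 kg (target 428.2 kg)
Glass mass check: batch total minus LOI = 2000 kg (the Σ of target masses is 2000 kg; stated basis 2000 kg — rounding explains the deltas).
Total batch = Σ batch = 2008 kg; Σ batch·LOI gives LOI loss = 8.480 kg; yield, glass over the total, = 99.58%.

Revised batch per 2000 kg glass:
  Component A: 388.9 kg
  Component B: 160.2 kg
  Component C: 146.8 kg
  Stock D: 487.1 kg
  Component E: 429.1 kg
  Raw G: 396.3 kg
Total batch = 2008 kg; LOI loss = 8.480 kg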